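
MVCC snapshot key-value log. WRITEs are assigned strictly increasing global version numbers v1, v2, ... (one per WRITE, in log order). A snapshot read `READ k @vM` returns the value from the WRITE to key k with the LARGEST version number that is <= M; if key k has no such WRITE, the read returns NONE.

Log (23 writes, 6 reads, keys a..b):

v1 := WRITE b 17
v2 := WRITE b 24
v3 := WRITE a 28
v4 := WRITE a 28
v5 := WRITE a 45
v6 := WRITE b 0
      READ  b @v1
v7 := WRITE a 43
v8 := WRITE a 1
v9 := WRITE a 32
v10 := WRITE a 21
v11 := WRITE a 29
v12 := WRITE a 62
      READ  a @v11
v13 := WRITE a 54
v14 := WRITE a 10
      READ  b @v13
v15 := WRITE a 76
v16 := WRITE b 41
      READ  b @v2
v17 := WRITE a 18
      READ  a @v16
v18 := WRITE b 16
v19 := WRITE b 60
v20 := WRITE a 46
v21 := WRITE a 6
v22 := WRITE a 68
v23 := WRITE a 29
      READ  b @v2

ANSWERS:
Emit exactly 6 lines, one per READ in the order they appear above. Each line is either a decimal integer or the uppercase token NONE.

v1: WRITE b=17  (b history now [(1, 17)])
v2: WRITE b=24  (b history now [(1, 17), (2, 24)])
v3: WRITE a=28  (a history now [(3, 28)])
v4: WRITE a=28  (a history now [(3, 28), (4, 28)])
v5: WRITE a=45  (a history now [(3, 28), (4, 28), (5, 45)])
v6: WRITE b=0  (b history now [(1, 17), (2, 24), (6, 0)])
READ b @v1: history=[(1, 17), (2, 24), (6, 0)] -> pick v1 -> 17
v7: WRITE a=43  (a history now [(3, 28), (4, 28), (5, 45), (7, 43)])
v8: WRITE a=1  (a history now [(3, 28), (4, 28), (5, 45), (7, 43), (8, 1)])
v9: WRITE a=32  (a history now [(3, 28), (4, 28), (5, 45), (7, 43), (8, 1), (9, 32)])
v10: WRITE a=21  (a history now [(3, 28), (4, 28), (5, 45), (7, 43), (8, 1), (9, 32), (10, 21)])
v11: WRITE a=29  (a history now [(3, 28), (4, 28), (5, 45), (7, 43), (8, 1), (9, 32), (10, 21), (11, 29)])
v12: WRITE a=62  (a history now [(3, 28), (4, 28), (5, 45), (7, 43), (8, 1), (9, 32), (10, 21), (11, 29), (12, 62)])
READ a @v11: history=[(3, 28), (4, 28), (5, 45), (7, 43), (8, 1), (9, 32), (10, 21), (11, 29), (12, 62)] -> pick v11 -> 29
v13: WRITE a=54  (a history now [(3, 28), (4, 28), (5, 45), (7, 43), (8, 1), (9, 32), (10, 21), (11, 29), (12, 62), (13, 54)])
v14: WRITE a=10  (a history now [(3, 28), (4, 28), (5, 45), (7, 43), (8, 1), (9, 32), (10, 21), (11, 29), (12, 62), (13, 54), (14, 10)])
READ b @v13: history=[(1, 17), (2, 24), (6, 0)] -> pick v6 -> 0
v15: WRITE a=76  (a history now [(3, 28), (4, 28), (5, 45), (7, 43), (8, 1), (9, 32), (10, 21), (11, 29), (12, 62), (13, 54), (14, 10), (15, 76)])
v16: WRITE b=41  (b history now [(1, 17), (2, 24), (6, 0), (16, 41)])
READ b @v2: history=[(1, 17), (2, 24), (6, 0), (16, 41)] -> pick v2 -> 24
v17: WRITE a=18  (a history now [(3, 28), (4, 28), (5, 45), (7, 43), (8, 1), (9, 32), (10, 21), (11, 29), (12, 62), (13, 54), (14, 10), (15, 76), (17, 18)])
READ a @v16: history=[(3, 28), (4, 28), (5, 45), (7, 43), (8, 1), (9, 32), (10, 21), (11, 29), (12, 62), (13, 54), (14, 10), (15, 76), (17, 18)] -> pick v15 -> 76
v18: WRITE b=16  (b history now [(1, 17), (2, 24), (6, 0), (16, 41), (18, 16)])
v19: WRITE b=60  (b history now [(1, 17), (2, 24), (6, 0), (16, 41), (18, 16), (19, 60)])
v20: WRITE a=46  (a history now [(3, 28), (4, 28), (5, 45), (7, 43), (8, 1), (9, 32), (10, 21), (11, 29), (12, 62), (13, 54), (14, 10), (15, 76), (17, 18), (20, 46)])
v21: WRITE a=6  (a history now [(3, 28), (4, 28), (5, 45), (7, 43), (8, 1), (9, 32), (10, 21), (11, 29), (12, 62), (13, 54), (14, 10), (15, 76), (17, 18), (20, 46), (21, 6)])
v22: WRITE a=68  (a history now [(3, 28), (4, 28), (5, 45), (7, 43), (8, 1), (9, 32), (10, 21), (11, 29), (12, 62), (13, 54), (14, 10), (15, 76), (17, 18), (20, 46), (21, 6), (22, 68)])
v23: WRITE a=29  (a history now [(3, 28), (4, 28), (5, 45), (7, 43), (8, 1), (9, 32), (10, 21), (11, 29), (12, 62), (13, 54), (14, 10), (15, 76), (17, 18), (20, 46), (21, 6), (22, 68), (23, 29)])
READ b @v2: history=[(1, 17), (2, 24), (6, 0), (16, 41), (18, 16), (19, 60)] -> pick v2 -> 24

Answer: 17
29
0
24
76
24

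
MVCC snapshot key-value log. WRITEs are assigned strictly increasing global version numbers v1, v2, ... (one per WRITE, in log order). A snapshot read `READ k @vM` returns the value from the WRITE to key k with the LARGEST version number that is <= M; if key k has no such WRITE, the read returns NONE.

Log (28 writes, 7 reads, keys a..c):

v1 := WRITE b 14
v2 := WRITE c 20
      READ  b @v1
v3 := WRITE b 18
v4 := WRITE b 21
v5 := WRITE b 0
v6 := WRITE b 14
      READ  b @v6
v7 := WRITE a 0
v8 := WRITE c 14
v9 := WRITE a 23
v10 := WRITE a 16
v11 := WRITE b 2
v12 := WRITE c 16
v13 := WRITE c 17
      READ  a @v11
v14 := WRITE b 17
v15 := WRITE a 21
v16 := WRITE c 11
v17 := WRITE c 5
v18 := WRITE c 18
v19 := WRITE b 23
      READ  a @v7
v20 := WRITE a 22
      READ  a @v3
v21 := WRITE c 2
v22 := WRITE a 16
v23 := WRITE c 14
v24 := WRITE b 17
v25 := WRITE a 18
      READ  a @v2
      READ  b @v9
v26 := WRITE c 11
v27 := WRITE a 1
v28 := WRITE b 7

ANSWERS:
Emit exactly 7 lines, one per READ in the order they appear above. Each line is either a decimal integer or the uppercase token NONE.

Answer: 14
14
16
0
NONE
NONE
14

Derivation:
v1: WRITE b=14  (b history now [(1, 14)])
v2: WRITE c=20  (c history now [(2, 20)])
READ b @v1: history=[(1, 14)] -> pick v1 -> 14
v3: WRITE b=18  (b history now [(1, 14), (3, 18)])
v4: WRITE b=21  (b history now [(1, 14), (3, 18), (4, 21)])
v5: WRITE b=0  (b history now [(1, 14), (3, 18), (4, 21), (5, 0)])
v6: WRITE b=14  (b history now [(1, 14), (3, 18), (4, 21), (5, 0), (6, 14)])
READ b @v6: history=[(1, 14), (3, 18), (4, 21), (5, 0), (6, 14)] -> pick v6 -> 14
v7: WRITE a=0  (a history now [(7, 0)])
v8: WRITE c=14  (c history now [(2, 20), (8, 14)])
v9: WRITE a=23  (a history now [(7, 0), (9, 23)])
v10: WRITE a=16  (a history now [(7, 0), (9, 23), (10, 16)])
v11: WRITE b=2  (b history now [(1, 14), (3, 18), (4, 21), (5, 0), (6, 14), (11, 2)])
v12: WRITE c=16  (c history now [(2, 20), (8, 14), (12, 16)])
v13: WRITE c=17  (c history now [(2, 20), (8, 14), (12, 16), (13, 17)])
READ a @v11: history=[(7, 0), (9, 23), (10, 16)] -> pick v10 -> 16
v14: WRITE b=17  (b history now [(1, 14), (3, 18), (4, 21), (5, 0), (6, 14), (11, 2), (14, 17)])
v15: WRITE a=21  (a history now [(7, 0), (9, 23), (10, 16), (15, 21)])
v16: WRITE c=11  (c history now [(2, 20), (8, 14), (12, 16), (13, 17), (16, 11)])
v17: WRITE c=5  (c history now [(2, 20), (8, 14), (12, 16), (13, 17), (16, 11), (17, 5)])
v18: WRITE c=18  (c history now [(2, 20), (8, 14), (12, 16), (13, 17), (16, 11), (17, 5), (18, 18)])
v19: WRITE b=23  (b history now [(1, 14), (3, 18), (4, 21), (5, 0), (6, 14), (11, 2), (14, 17), (19, 23)])
READ a @v7: history=[(7, 0), (9, 23), (10, 16), (15, 21)] -> pick v7 -> 0
v20: WRITE a=22  (a history now [(7, 0), (9, 23), (10, 16), (15, 21), (20, 22)])
READ a @v3: history=[(7, 0), (9, 23), (10, 16), (15, 21), (20, 22)] -> no version <= 3 -> NONE
v21: WRITE c=2  (c history now [(2, 20), (8, 14), (12, 16), (13, 17), (16, 11), (17, 5), (18, 18), (21, 2)])
v22: WRITE a=16  (a history now [(7, 0), (9, 23), (10, 16), (15, 21), (20, 22), (22, 16)])
v23: WRITE c=14  (c history now [(2, 20), (8, 14), (12, 16), (13, 17), (16, 11), (17, 5), (18, 18), (21, 2), (23, 14)])
v24: WRITE b=17  (b history now [(1, 14), (3, 18), (4, 21), (5, 0), (6, 14), (11, 2), (14, 17), (19, 23), (24, 17)])
v25: WRITE a=18  (a history now [(7, 0), (9, 23), (10, 16), (15, 21), (20, 22), (22, 16), (25, 18)])
READ a @v2: history=[(7, 0), (9, 23), (10, 16), (15, 21), (20, 22), (22, 16), (25, 18)] -> no version <= 2 -> NONE
READ b @v9: history=[(1, 14), (3, 18), (4, 21), (5, 0), (6, 14), (11, 2), (14, 17), (19, 23), (24, 17)] -> pick v6 -> 14
v26: WRITE c=11  (c history now [(2, 20), (8, 14), (12, 16), (13, 17), (16, 11), (17, 5), (18, 18), (21, 2), (23, 14), (26, 11)])
v27: WRITE a=1  (a history now [(7, 0), (9, 23), (10, 16), (15, 21), (20, 22), (22, 16), (25, 18), (27, 1)])
v28: WRITE b=7  (b history now [(1, 14), (3, 18), (4, 21), (5, 0), (6, 14), (11, 2), (14, 17), (19, 23), (24, 17), (28, 7)])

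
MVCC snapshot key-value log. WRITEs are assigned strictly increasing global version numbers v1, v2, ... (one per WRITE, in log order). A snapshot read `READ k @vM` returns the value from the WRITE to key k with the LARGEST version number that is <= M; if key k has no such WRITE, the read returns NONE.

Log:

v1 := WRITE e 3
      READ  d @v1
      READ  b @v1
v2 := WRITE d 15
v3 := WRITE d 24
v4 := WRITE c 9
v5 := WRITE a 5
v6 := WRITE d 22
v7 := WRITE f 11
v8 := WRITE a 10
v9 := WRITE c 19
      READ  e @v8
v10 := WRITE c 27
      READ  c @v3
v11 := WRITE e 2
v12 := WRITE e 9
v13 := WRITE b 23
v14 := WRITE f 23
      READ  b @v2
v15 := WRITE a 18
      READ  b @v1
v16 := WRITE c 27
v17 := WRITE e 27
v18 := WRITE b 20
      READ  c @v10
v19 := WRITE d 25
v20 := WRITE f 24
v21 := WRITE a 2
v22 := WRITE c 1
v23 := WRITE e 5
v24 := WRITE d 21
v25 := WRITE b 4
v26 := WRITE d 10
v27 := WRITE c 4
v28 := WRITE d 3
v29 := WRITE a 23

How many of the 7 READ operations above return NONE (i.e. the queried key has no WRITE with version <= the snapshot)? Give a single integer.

Answer: 5

Derivation:
v1: WRITE e=3  (e history now [(1, 3)])
READ d @v1: history=[] -> no version <= 1 -> NONE
READ b @v1: history=[] -> no version <= 1 -> NONE
v2: WRITE d=15  (d history now [(2, 15)])
v3: WRITE d=24  (d history now [(2, 15), (3, 24)])
v4: WRITE c=9  (c history now [(4, 9)])
v5: WRITE a=5  (a history now [(5, 5)])
v6: WRITE d=22  (d history now [(2, 15), (3, 24), (6, 22)])
v7: WRITE f=11  (f history now [(7, 11)])
v8: WRITE a=10  (a history now [(5, 5), (8, 10)])
v9: WRITE c=19  (c history now [(4, 9), (9, 19)])
READ e @v8: history=[(1, 3)] -> pick v1 -> 3
v10: WRITE c=27  (c history now [(4, 9), (9, 19), (10, 27)])
READ c @v3: history=[(4, 9), (9, 19), (10, 27)] -> no version <= 3 -> NONE
v11: WRITE e=2  (e history now [(1, 3), (11, 2)])
v12: WRITE e=9  (e history now [(1, 3), (11, 2), (12, 9)])
v13: WRITE b=23  (b history now [(13, 23)])
v14: WRITE f=23  (f history now [(7, 11), (14, 23)])
READ b @v2: history=[(13, 23)] -> no version <= 2 -> NONE
v15: WRITE a=18  (a history now [(5, 5), (8, 10), (15, 18)])
READ b @v1: history=[(13, 23)] -> no version <= 1 -> NONE
v16: WRITE c=27  (c history now [(4, 9), (9, 19), (10, 27), (16, 27)])
v17: WRITE e=27  (e history now [(1, 3), (11, 2), (12, 9), (17, 27)])
v18: WRITE b=20  (b history now [(13, 23), (18, 20)])
READ c @v10: history=[(4, 9), (9, 19), (10, 27), (16, 27)] -> pick v10 -> 27
v19: WRITE d=25  (d history now [(2, 15), (3, 24), (6, 22), (19, 25)])
v20: WRITE f=24  (f history now [(7, 11), (14, 23), (20, 24)])
v21: WRITE a=2  (a history now [(5, 5), (8, 10), (15, 18), (21, 2)])
v22: WRITE c=1  (c history now [(4, 9), (9, 19), (10, 27), (16, 27), (22, 1)])
v23: WRITE e=5  (e history now [(1, 3), (11, 2), (12, 9), (17, 27), (23, 5)])
v24: WRITE d=21  (d history now [(2, 15), (3, 24), (6, 22), (19, 25), (24, 21)])
v25: WRITE b=4  (b history now [(13, 23), (18, 20), (25, 4)])
v26: WRITE d=10  (d history now [(2, 15), (3, 24), (6, 22), (19, 25), (24, 21), (26, 10)])
v27: WRITE c=4  (c history now [(4, 9), (9, 19), (10, 27), (16, 27), (22, 1), (27, 4)])
v28: WRITE d=3  (d history now [(2, 15), (3, 24), (6, 22), (19, 25), (24, 21), (26, 10), (28, 3)])
v29: WRITE a=23  (a history now [(5, 5), (8, 10), (15, 18), (21, 2), (29, 23)])
Read results in order: ['NONE', 'NONE', '3', 'NONE', 'NONE', 'NONE', '27']
NONE count = 5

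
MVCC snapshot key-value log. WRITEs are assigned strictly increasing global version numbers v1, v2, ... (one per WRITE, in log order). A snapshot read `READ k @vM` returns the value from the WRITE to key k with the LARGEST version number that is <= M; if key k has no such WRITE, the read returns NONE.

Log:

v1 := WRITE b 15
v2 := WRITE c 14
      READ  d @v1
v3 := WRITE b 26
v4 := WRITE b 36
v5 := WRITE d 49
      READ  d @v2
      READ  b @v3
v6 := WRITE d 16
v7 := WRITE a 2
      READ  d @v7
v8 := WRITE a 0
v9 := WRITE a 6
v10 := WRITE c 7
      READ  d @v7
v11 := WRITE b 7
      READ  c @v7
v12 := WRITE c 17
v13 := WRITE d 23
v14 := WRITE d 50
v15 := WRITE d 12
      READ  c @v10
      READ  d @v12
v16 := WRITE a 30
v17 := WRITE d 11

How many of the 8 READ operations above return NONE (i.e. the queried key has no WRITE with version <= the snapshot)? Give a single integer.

Answer: 2

Derivation:
v1: WRITE b=15  (b history now [(1, 15)])
v2: WRITE c=14  (c history now [(2, 14)])
READ d @v1: history=[] -> no version <= 1 -> NONE
v3: WRITE b=26  (b history now [(1, 15), (3, 26)])
v4: WRITE b=36  (b history now [(1, 15), (3, 26), (4, 36)])
v5: WRITE d=49  (d history now [(5, 49)])
READ d @v2: history=[(5, 49)] -> no version <= 2 -> NONE
READ b @v3: history=[(1, 15), (3, 26), (4, 36)] -> pick v3 -> 26
v6: WRITE d=16  (d history now [(5, 49), (6, 16)])
v7: WRITE a=2  (a history now [(7, 2)])
READ d @v7: history=[(5, 49), (6, 16)] -> pick v6 -> 16
v8: WRITE a=0  (a history now [(7, 2), (8, 0)])
v9: WRITE a=6  (a history now [(7, 2), (8, 0), (9, 6)])
v10: WRITE c=7  (c history now [(2, 14), (10, 7)])
READ d @v7: history=[(5, 49), (6, 16)] -> pick v6 -> 16
v11: WRITE b=7  (b history now [(1, 15), (3, 26), (4, 36), (11, 7)])
READ c @v7: history=[(2, 14), (10, 7)] -> pick v2 -> 14
v12: WRITE c=17  (c history now [(2, 14), (10, 7), (12, 17)])
v13: WRITE d=23  (d history now [(5, 49), (6, 16), (13, 23)])
v14: WRITE d=50  (d history now [(5, 49), (6, 16), (13, 23), (14, 50)])
v15: WRITE d=12  (d history now [(5, 49), (6, 16), (13, 23), (14, 50), (15, 12)])
READ c @v10: history=[(2, 14), (10, 7), (12, 17)] -> pick v10 -> 7
READ d @v12: history=[(5, 49), (6, 16), (13, 23), (14, 50), (15, 12)] -> pick v6 -> 16
v16: WRITE a=30  (a history now [(7, 2), (8, 0), (9, 6), (16, 30)])
v17: WRITE d=11  (d history now [(5, 49), (6, 16), (13, 23), (14, 50), (15, 12), (17, 11)])
Read results in order: ['NONE', 'NONE', '26', '16', '16', '14', '7', '16']
NONE count = 2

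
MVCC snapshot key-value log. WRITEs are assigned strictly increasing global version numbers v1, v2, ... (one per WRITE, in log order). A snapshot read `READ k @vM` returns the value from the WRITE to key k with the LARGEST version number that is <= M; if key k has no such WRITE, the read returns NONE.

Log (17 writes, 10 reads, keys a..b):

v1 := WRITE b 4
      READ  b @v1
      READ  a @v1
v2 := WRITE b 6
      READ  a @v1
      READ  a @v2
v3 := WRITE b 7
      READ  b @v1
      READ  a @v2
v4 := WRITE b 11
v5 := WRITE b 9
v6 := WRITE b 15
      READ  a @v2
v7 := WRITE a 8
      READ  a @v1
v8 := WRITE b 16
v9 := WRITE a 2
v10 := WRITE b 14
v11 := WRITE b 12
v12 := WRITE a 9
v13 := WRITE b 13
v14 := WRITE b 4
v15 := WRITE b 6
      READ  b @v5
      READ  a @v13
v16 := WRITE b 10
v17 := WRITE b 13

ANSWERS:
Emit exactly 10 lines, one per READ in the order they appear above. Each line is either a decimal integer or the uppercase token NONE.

v1: WRITE b=4  (b history now [(1, 4)])
READ b @v1: history=[(1, 4)] -> pick v1 -> 4
READ a @v1: history=[] -> no version <= 1 -> NONE
v2: WRITE b=6  (b history now [(1, 4), (2, 6)])
READ a @v1: history=[] -> no version <= 1 -> NONE
READ a @v2: history=[] -> no version <= 2 -> NONE
v3: WRITE b=7  (b history now [(1, 4), (2, 6), (3, 7)])
READ b @v1: history=[(1, 4), (2, 6), (3, 7)] -> pick v1 -> 4
READ a @v2: history=[] -> no version <= 2 -> NONE
v4: WRITE b=11  (b history now [(1, 4), (2, 6), (3, 7), (4, 11)])
v5: WRITE b=9  (b history now [(1, 4), (2, 6), (3, 7), (4, 11), (5, 9)])
v6: WRITE b=15  (b history now [(1, 4), (2, 6), (3, 7), (4, 11), (5, 9), (6, 15)])
READ a @v2: history=[] -> no version <= 2 -> NONE
v7: WRITE a=8  (a history now [(7, 8)])
READ a @v1: history=[(7, 8)] -> no version <= 1 -> NONE
v8: WRITE b=16  (b history now [(1, 4), (2, 6), (3, 7), (4, 11), (5, 9), (6, 15), (8, 16)])
v9: WRITE a=2  (a history now [(7, 8), (9, 2)])
v10: WRITE b=14  (b history now [(1, 4), (2, 6), (3, 7), (4, 11), (5, 9), (6, 15), (8, 16), (10, 14)])
v11: WRITE b=12  (b history now [(1, 4), (2, 6), (3, 7), (4, 11), (5, 9), (6, 15), (8, 16), (10, 14), (11, 12)])
v12: WRITE a=9  (a history now [(7, 8), (9, 2), (12, 9)])
v13: WRITE b=13  (b history now [(1, 4), (2, 6), (3, 7), (4, 11), (5, 9), (6, 15), (8, 16), (10, 14), (11, 12), (13, 13)])
v14: WRITE b=4  (b history now [(1, 4), (2, 6), (3, 7), (4, 11), (5, 9), (6, 15), (8, 16), (10, 14), (11, 12), (13, 13), (14, 4)])
v15: WRITE b=6  (b history now [(1, 4), (2, 6), (3, 7), (4, 11), (5, 9), (6, 15), (8, 16), (10, 14), (11, 12), (13, 13), (14, 4), (15, 6)])
READ b @v5: history=[(1, 4), (2, 6), (3, 7), (4, 11), (5, 9), (6, 15), (8, 16), (10, 14), (11, 12), (13, 13), (14, 4), (15, 6)] -> pick v5 -> 9
READ a @v13: history=[(7, 8), (9, 2), (12, 9)] -> pick v12 -> 9
v16: WRITE b=10  (b history now [(1, 4), (2, 6), (3, 7), (4, 11), (5, 9), (6, 15), (8, 16), (10, 14), (11, 12), (13, 13), (14, 4), (15, 6), (16, 10)])
v17: WRITE b=13  (b history now [(1, 4), (2, 6), (3, 7), (4, 11), (5, 9), (6, 15), (8, 16), (10, 14), (11, 12), (13, 13), (14, 4), (15, 6), (16, 10), (17, 13)])

Answer: 4
NONE
NONE
NONE
4
NONE
NONE
NONE
9
9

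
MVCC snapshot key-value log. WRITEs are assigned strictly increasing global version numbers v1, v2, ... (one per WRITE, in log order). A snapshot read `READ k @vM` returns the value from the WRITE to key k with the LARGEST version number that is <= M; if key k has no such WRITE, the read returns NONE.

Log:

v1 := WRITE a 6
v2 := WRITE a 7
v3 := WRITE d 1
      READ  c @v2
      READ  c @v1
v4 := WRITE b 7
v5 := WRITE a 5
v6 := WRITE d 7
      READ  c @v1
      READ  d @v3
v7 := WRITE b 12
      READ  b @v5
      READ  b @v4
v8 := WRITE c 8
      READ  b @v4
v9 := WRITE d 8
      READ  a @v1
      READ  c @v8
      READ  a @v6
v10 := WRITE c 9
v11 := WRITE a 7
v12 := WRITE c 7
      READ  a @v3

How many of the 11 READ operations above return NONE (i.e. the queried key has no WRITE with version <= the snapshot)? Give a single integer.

v1: WRITE a=6  (a history now [(1, 6)])
v2: WRITE a=7  (a history now [(1, 6), (2, 7)])
v3: WRITE d=1  (d history now [(3, 1)])
READ c @v2: history=[] -> no version <= 2 -> NONE
READ c @v1: history=[] -> no version <= 1 -> NONE
v4: WRITE b=7  (b history now [(4, 7)])
v5: WRITE a=5  (a history now [(1, 6), (2, 7), (5, 5)])
v6: WRITE d=7  (d history now [(3, 1), (6, 7)])
READ c @v1: history=[] -> no version <= 1 -> NONE
READ d @v3: history=[(3, 1), (6, 7)] -> pick v3 -> 1
v7: WRITE b=12  (b history now [(4, 7), (7, 12)])
READ b @v5: history=[(4, 7), (7, 12)] -> pick v4 -> 7
READ b @v4: history=[(4, 7), (7, 12)] -> pick v4 -> 7
v8: WRITE c=8  (c history now [(8, 8)])
READ b @v4: history=[(4, 7), (7, 12)] -> pick v4 -> 7
v9: WRITE d=8  (d history now [(3, 1), (6, 7), (9, 8)])
READ a @v1: history=[(1, 6), (2, 7), (5, 5)] -> pick v1 -> 6
READ c @v8: history=[(8, 8)] -> pick v8 -> 8
READ a @v6: history=[(1, 6), (2, 7), (5, 5)] -> pick v5 -> 5
v10: WRITE c=9  (c history now [(8, 8), (10, 9)])
v11: WRITE a=7  (a history now [(1, 6), (2, 7), (5, 5), (11, 7)])
v12: WRITE c=7  (c history now [(8, 8), (10, 9), (12, 7)])
READ a @v3: history=[(1, 6), (2, 7), (5, 5), (11, 7)] -> pick v2 -> 7
Read results in order: ['NONE', 'NONE', 'NONE', '1', '7', '7', '7', '6', '8', '5', '7']
NONE count = 3

Answer: 3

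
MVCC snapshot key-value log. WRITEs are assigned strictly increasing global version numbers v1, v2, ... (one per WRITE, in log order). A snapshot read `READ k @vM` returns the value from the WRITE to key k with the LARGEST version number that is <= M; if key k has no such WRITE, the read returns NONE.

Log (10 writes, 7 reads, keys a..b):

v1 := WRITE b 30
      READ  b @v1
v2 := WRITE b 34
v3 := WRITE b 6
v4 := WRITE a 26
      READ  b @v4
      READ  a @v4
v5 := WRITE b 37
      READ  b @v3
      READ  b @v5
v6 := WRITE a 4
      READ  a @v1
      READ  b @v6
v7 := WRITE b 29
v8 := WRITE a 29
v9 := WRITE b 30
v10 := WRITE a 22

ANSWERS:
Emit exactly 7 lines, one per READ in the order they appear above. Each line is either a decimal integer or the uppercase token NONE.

Answer: 30
6
26
6
37
NONE
37

Derivation:
v1: WRITE b=30  (b history now [(1, 30)])
READ b @v1: history=[(1, 30)] -> pick v1 -> 30
v2: WRITE b=34  (b history now [(1, 30), (2, 34)])
v3: WRITE b=6  (b history now [(1, 30), (2, 34), (3, 6)])
v4: WRITE a=26  (a history now [(4, 26)])
READ b @v4: history=[(1, 30), (2, 34), (3, 6)] -> pick v3 -> 6
READ a @v4: history=[(4, 26)] -> pick v4 -> 26
v5: WRITE b=37  (b history now [(1, 30), (2, 34), (3, 6), (5, 37)])
READ b @v3: history=[(1, 30), (2, 34), (3, 6), (5, 37)] -> pick v3 -> 6
READ b @v5: history=[(1, 30), (2, 34), (3, 6), (5, 37)] -> pick v5 -> 37
v6: WRITE a=4  (a history now [(4, 26), (6, 4)])
READ a @v1: history=[(4, 26), (6, 4)] -> no version <= 1 -> NONE
READ b @v6: history=[(1, 30), (2, 34), (3, 6), (5, 37)] -> pick v5 -> 37
v7: WRITE b=29  (b history now [(1, 30), (2, 34), (3, 6), (5, 37), (7, 29)])
v8: WRITE a=29  (a history now [(4, 26), (6, 4), (8, 29)])
v9: WRITE b=30  (b history now [(1, 30), (2, 34), (3, 6), (5, 37), (7, 29), (9, 30)])
v10: WRITE a=22  (a history now [(4, 26), (6, 4), (8, 29), (10, 22)])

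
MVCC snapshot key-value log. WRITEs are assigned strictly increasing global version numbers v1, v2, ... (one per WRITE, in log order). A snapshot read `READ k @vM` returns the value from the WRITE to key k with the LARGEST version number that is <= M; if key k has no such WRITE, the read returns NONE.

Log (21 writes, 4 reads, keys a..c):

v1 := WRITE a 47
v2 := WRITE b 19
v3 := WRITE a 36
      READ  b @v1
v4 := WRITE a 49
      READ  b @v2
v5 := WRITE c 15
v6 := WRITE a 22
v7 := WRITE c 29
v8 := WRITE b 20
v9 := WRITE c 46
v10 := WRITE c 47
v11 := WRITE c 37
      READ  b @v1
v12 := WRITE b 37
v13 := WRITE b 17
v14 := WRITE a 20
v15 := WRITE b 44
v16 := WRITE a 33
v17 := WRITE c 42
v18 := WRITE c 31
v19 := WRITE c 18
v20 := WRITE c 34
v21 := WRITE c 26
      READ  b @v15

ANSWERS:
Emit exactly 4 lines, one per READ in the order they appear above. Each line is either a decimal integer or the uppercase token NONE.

Answer: NONE
19
NONE
44

Derivation:
v1: WRITE a=47  (a history now [(1, 47)])
v2: WRITE b=19  (b history now [(2, 19)])
v3: WRITE a=36  (a history now [(1, 47), (3, 36)])
READ b @v1: history=[(2, 19)] -> no version <= 1 -> NONE
v4: WRITE a=49  (a history now [(1, 47), (3, 36), (4, 49)])
READ b @v2: history=[(2, 19)] -> pick v2 -> 19
v5: WRITE c=15  (c history now [(5, 15)])
v6: WRITE a=22  (a history now [(1, 47), (3, 36), (4, 49), (6, 22)])
v7: WRITE c=29  (c history now [(5, 15), (7, 29)])
v8: WRITE b=20  (b history now [(2, 19), (8, 20)])
v9: WRITE c=46  (c history now [(5, 15), (7, 29), (9, 46)])
v10: WRITE c=47  (c history now [(5, 15), (7, 29), (9, 46), (10, 47)])
v11: WRITE c=37  (c history now [(5, 15), (7, 29), (9, 46), (10, 47), (11, 37)])
READ b @v1: history=[(2, 19), (8, 20)] -> no version <= 1 -> NONE
v12: WRITE b=37  (b history now [(2, 19), (8, 20), (12, 37)])
v13: WRITE b=17  (b history now [(2, 19), (8, 20), (12, 37), (13, 17)])
v14: WRITE a=20  (a history now [(1, 47), (3, 36), (4, 49), (6, 22), (14, 20)])
v15: WRITE b=44  (b history now [(2, 19), (8, 20), (12, 37), (13, 17), (15, 44)])
v16: WRITE a=33  (a history now [(1, 47), (3, 36), (4, 49), (6, 22), (14, 20), (16, 33)])
v17: WRITE c=42  (c history now [(5, 15), (7, 29), (9, 46), (10, 47), (11, 37), (17, 42)])
v18: WRITE c=31  (c history now [(5, 15), (7, 29), (9, 46), (10, 47), (11, 37), (17, 42), (18, 31)])
v19: WRITE c=18  (c history now [(5, 15), (7, 29), (9, 46), (10, 47), (11, 37), (17, 42), (18, 31), (19, 18)])
v20: WRITE c=34  (c history now [(5, 15), (7, 29), (9, 46), (10, 47), (11, 37), (17, 42), (18, 31), (19, 18), (20, 34)])
v21: WRITE c=26  (c history now [(5, 15), (7, 29), (9, 46), (10, 47), (11, 37), (17, 42), (18, 31), (19, 18), (20, 34), (21, 26)])
READ b @v15: history=[(2, 19), (8, 20), (12, 37), (13, 17), (15, 44)] -> pick v15 -> 44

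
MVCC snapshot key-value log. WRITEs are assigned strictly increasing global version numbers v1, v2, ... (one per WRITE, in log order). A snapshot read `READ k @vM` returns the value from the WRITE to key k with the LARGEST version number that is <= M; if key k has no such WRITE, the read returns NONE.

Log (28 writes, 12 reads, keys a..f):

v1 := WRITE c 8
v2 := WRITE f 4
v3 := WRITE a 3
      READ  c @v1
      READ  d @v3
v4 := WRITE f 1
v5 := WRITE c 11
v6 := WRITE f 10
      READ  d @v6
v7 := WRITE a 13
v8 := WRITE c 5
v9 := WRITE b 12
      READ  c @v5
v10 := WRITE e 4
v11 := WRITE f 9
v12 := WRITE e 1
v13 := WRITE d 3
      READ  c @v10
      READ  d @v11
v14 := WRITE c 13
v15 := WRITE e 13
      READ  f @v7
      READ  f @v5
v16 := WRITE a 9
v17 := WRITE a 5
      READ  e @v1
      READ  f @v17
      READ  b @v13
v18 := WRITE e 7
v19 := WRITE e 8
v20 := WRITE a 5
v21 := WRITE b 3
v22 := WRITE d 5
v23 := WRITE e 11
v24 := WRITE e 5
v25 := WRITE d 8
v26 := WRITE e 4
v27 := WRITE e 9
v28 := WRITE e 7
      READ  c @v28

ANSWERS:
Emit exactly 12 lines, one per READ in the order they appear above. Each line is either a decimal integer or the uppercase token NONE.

Answer: 8
NONE
NONE
11
5
NONE
10
1
NONE
9
12
13

Derivation:
v1: WRITE c=8  (c history now [(1, 8)])
v2: WRITE f=4  (f history now [(2, 4)])
v3: WRITE a=3  (a history now [(3, 3)])
READ c @v1: history=[(1, 8)] -> pick v1 -> 8
READ d @v3: history=[] -> no version <= 3 -> NONE
v4: WRITE f=1  (f history now [(2, 4), (4, 1)])
v5: WRITE c=11  (c history now [(1, 8), (5, 11)])
v6: WRITE f=10  (f history now [(2, 4), (4, 1), (6, 10)])
READ d @v6: history=[] -> no version <= 6 -> NONE
v7: WRITE a=13  (a history now [(3, 3), (7, 13)])
v8: WRITE c=5  (c history now [(1, 8), (5, 11), (8, 5)])
v9: WRITE b=12  (b history now [(9, 12)])
READ c @v5: history=[(1, 8), (5, 11), (8, 5)] -> pick v5 -> 11
v10: WRITE e=4  (e history now [(10, 4)])
v11: WRITE f=9  (f history now [(2, 4), (4, 1), (6, 10), (11, 9)])
v12: WRITE e=1  (e history now [(10, 4), (12, 1)])
v13: WRITE d=3  (d history now [(13, 3)])
READ c @v10: history=[(1, 8), (5, 11), (8, 5)] -> pick v8 -> 5
READ d @v11: history=[(13, 3)] -> no version <= 11 -> NONE
v14: WRITE c=13  (c history now [(1, 8), (5, 11), (8, 5), (14, 13)])
v15: WRITE e=13  (e history now [(10, 4), (12, 1), (15, 13)])
READ f @v7: history=[(2, 4), (4, 1), (6, 10), (11, 9)] -> pick v6 -> 10
READ f @v5: history=[(2, 4), (4, 1), (6, 10), (11, 9)] -> pick v4 -> 1
v16: WRITE a=9  (a history now [(3, 3), (7, 13), (16, 9)])
v17: WRITE a=5  (a history now [(3, 3), (7, 13), (16, 9), (17, 5)])
READ e @v1: history=[(10, 4), (12, 1), (15, 13)] -> no version <= 1 -> NONE
READ f @v17: history=[(2, 4), (4, 1), (6, 10), (11, 9)] -> pick v11 -> 9
READ b @v13: history=[(9, 12)] -> pick v9 -> 12
v18: WRITE e=7  (e history now [(10, 4), (12, 1), (15, 13), (18, 7)])
v19: WRITE e=8  (e history now [(10, 4), (12, 1), (15, 13), (18, 7), (19, 8)])
v20: WRITE a=5  (a history now [(3, 3), (7, 13), (16, 9), (17, 5), (20, 5)])
v21: WRITE b=3  (b history now [(9, 12), (21, 3)])
v22: WRITE d=5  (d history now [(13, 3), (22, 5)])
v23: WRITE e=11  (e history now [(10, 4), (12, 1), (15, 13), (18, 7), (19, 8), (23, 11)])
v24: WRITE e=5  (e history now [(10, 4), (12, 1), (15, 13), (18, 7), (19, 8), (23, 11), (24, 5)])
v25: WRITE d=8  (d history now [(13, 3), (22, 5), (25, 8)])
v26: WRITE e=4  (e history now [(10, 4), (12, 1), (15, 13), (18, 7), (19, 8), (23, 11), (24, 5), (26, 4)])
v27: WRITE e=9  (e history now [(10, 4), (12, 1), (15, 13), (18, 7), (19, 8), (23, 11), (24, 5), (26, 4), (27, 9)])
v28: WRITE e=7  (e history now [(10, 4), (12, 1), (15, 13), (18, 7), (19, 8), (23, 11), (24, 5), (26, 4), (27, 9), (28, 7)])
READ c @v28: history=[(1, 8), (5, 11), (8, 5), (14, 13)] -> pick v14 -> 13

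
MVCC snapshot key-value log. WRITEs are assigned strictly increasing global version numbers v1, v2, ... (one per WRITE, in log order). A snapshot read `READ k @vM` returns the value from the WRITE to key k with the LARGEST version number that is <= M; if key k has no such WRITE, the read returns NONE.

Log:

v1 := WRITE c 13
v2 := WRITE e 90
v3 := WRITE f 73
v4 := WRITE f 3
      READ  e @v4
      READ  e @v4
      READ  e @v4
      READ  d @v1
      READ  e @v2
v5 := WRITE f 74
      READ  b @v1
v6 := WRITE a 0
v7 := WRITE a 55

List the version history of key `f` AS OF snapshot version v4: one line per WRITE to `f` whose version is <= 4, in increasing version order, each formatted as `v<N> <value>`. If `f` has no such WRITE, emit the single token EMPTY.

Scan writes for key=f with version <= 4:
  v1 WRITE c 13 -> skip
  v2 WRITE e 90 -> skip
  v3 WRITE f 73 -> keep
  v4 WRITE f 3 -> keep
  v5 WRITE f 74 -> drop (> snap)
  v6 WRITE a 0 -> skip
  v7 WRITE a 55 -> skip
Collected: [(3, 73), (4, 3)]

Answer: v3 73
v4 3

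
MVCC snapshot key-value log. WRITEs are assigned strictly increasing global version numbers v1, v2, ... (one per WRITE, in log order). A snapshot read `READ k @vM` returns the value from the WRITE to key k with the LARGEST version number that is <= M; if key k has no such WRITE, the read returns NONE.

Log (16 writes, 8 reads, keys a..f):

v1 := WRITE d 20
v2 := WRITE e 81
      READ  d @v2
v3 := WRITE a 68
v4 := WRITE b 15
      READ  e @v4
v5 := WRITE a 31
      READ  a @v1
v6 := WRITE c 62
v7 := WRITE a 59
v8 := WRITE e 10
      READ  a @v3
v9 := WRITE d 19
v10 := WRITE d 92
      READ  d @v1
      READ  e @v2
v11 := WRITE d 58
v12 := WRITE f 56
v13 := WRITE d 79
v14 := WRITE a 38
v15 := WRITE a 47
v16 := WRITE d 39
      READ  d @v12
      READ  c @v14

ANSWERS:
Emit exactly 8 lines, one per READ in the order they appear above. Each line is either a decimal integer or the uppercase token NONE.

Answer: 20
81
NONE
68
20
81
58
62

Derivation:
v1: WRITE d=20  (d history now [(1, 20)])
v2: WRITE e=81  (e history now [(2, 81)])
READ d @v2: history=[(1, 20)] -> pick v1 -> 20
v3: WRITE a=68  (a history now [(3, 68)])
v4: WRITE b=15  (b history now [(4, 15)])
READ e @v4: history=[(2, 81)] -> pick v2 -> 81
v5: WRITE a=31  (a history now [(3, 68), (5, 31)])
READ a @v1: history=[(3, 68), (5, 31)] -> no version <= 1 -> NONE
v6: WRITE c=62  (c history now [(6, 62)])
v7: WRITE a=59  (a history now [(3, 68), (5, 31), (7, 59)])
v8: WRITE e=10  (e history now [(2, 81), (8, 10)])
READ a @v3: history=[(3, 68), (5, 31), (7, 59)] -> pick v3 -> 68
v9: WRITE d=19  (d history now [(1, 20), (9, 19)])
v10: WRITE d=92  (d history now [(1, 20), (9, 19), (10, 92)])
READ d @v1: history=[(1, 20), (9, 19), (10, 92)] -> pick v1 -> 20
READ e @v2: history=[(2, 81), (8, 10)] -> pick v2 -> 81
v11: WRITE d=58  (d history now [(1, 20), (9, 19), (10, 92), (11, 58)])
v12: WRITE f=56  (f history now [(12, 56)])
v13: WRITE d=79  (d history now [(1, 20), (9, 19), (10, 92), (11, 58), (13, 79)])
v14: WRITE a=38  (a history now [(3, 68), (5, 31), (7, 59), (14, 38)])
v15: WRITE a=47  (a history now [(3, 68), (5, 31), (7, 59), (14, 38), (15, 47)])
v16: WRITE d=39  (d history now [(1, 20), (9, 19), (10, 92), (11, 58), (13, 79), (16, 39)])
READ d @v12: history=[(1, 20), (9, 19), (10, 92), (11, 58), (13, 79), (16, 39)] -> pick v11 -> 58
READ c @v14: history=[(6, 62)] -> pick v6 -> 62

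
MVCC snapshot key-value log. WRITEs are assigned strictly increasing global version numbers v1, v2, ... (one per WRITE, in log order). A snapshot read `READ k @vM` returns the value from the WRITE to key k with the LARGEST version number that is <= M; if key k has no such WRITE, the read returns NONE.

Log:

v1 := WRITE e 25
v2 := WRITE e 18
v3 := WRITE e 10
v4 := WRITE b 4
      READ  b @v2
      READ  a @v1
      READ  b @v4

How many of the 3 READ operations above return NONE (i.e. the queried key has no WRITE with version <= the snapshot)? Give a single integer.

v1: WRITE e=25  (e history now [(1, 25)])
v2: WRITE e=18  (e history now [(1, 25), (2, 18)])
v3: WRITE e=10  (e history now [(1, 25), (2, 18), (3, 10)])
v4: WRITE b=4  (b history now [(4, 4)])
READ b @v2: history=[(4, 4)] -> no version <= 2 -> NONE
READ a @v1: history=[] -> no version <= 1 -> NONE
READ b @v4: history=[(4, 4)] -> pick v4 -> 4
Read results in order: ['NONE', 'NONE', '4']
NONE count = 2

Answer: 2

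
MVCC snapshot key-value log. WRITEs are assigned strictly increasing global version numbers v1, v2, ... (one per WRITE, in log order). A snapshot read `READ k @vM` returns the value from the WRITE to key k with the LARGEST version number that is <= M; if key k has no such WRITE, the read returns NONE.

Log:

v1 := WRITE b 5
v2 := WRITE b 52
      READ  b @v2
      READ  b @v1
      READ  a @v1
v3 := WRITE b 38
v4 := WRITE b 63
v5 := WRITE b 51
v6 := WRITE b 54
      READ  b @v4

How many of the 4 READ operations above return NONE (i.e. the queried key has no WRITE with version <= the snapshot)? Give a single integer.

Answer: 1

Derivation:
v1: WRITE b=5  (b history now [(1, 5)])
v2: WRITE b=52  (b history now [(1, 5), (2, 52)])
READ b @v2: history=[(1, 5), (2, 52)] -> pick v2 -> 52
READ b @v1: history=[(1, 5), (2, 52)] -> pick v1 -> 5
READ a @v1: history=[] -> no version <= 1 -> NONE
v3: WRITE b=38  (b history now [(1, 5), (2, 52), (3, 38)])
v4: WRITE b=63  (b history now [(1, 5), (2, 52), (3, 38), (4, 63)])
v5: WRITE b=51  (b history now [(1, 5), (2, 52), (3, 38), (4, 63), (5, 51)])
v6: WRITE b=54  (b history now [(1, 5), (2, 52), (3, 38), (4, 63), (5, 51), (6, 54)])
READ b @v4: history=[(1, 5), (2, 52), (3, 38), (4, 63), (5, 51), (6, 54)] -> pick v4 -> 63
Read results in order: ['52', '5', 'NONE', '63']
NONE count = 1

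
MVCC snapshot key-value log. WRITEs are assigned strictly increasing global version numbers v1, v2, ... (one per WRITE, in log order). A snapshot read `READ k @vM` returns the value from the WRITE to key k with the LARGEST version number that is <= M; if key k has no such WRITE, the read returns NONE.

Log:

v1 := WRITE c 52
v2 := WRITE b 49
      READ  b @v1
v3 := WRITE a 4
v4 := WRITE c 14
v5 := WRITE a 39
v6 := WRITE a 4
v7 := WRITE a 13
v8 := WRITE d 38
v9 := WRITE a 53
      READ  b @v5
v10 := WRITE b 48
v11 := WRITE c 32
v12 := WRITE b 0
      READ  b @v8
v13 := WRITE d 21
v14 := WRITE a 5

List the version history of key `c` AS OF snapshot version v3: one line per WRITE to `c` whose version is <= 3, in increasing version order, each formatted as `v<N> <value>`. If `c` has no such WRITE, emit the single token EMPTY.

Scan writes for key=c with version <= 3:
  v1 WRITE c 52 -> keep
  v2 WRITE b 49 -> skip
  v3 WRITE a 4 -> skip
  v4 WRITE c 14 -> drop (> snap)
  v5 WRITE a 39 -> skip
  v6 WRITE a 4 -> skip
  v7 WRITE a 13 -> skip
  v8 WRITE d 38 -> skip
  v9 WRITE a 53 -> skip
  v10 WRITE b 48 -> skip
  v11 WRITE c 32 -> drop (> snap)
  v12 WRITE b 0 -> skip
  v13 WRITE d 21 -> skip
  v14 WRITE a 5 -> skip
Collected: [(1, 52)]

Answer: v1 52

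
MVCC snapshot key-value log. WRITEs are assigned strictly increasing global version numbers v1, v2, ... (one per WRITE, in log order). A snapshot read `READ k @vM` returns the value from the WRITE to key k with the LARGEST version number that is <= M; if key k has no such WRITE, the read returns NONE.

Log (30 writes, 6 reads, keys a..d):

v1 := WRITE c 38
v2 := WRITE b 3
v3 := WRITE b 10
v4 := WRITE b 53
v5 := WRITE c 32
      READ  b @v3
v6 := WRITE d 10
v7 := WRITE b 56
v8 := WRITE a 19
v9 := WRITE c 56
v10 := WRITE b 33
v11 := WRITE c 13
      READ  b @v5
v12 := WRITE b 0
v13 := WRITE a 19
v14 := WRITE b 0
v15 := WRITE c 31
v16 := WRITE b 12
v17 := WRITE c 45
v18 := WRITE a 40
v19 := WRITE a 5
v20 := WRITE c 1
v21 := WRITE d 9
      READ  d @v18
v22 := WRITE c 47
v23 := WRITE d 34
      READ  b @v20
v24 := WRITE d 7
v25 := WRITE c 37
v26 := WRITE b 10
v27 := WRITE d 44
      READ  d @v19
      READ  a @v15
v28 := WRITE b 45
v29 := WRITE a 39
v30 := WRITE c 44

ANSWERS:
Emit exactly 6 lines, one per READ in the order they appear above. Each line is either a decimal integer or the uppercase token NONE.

v1: WRITE c=38  (c history now [(1, 38)])
v2: WRITE b=3  (b history now [(2, 3)])
v3: WRITE b=10  (b history now [(2, 3), (3, 10)])
v4: WRITE b=53  (b history now [(2, 3), (3, 10), (4, 53)])
v5: WRITE c=32  (c history now [(1, 38), (5, 32)])
READ b @v3: history=[(2, 3), (3, 10), (4, 53)] -> pick v3 -> 10
v6: WRITE d=10  (d history now [(6, 10)])
v7: WRITE b=56  (b history now [(2, 3), (3, 10), (4, 53), (7, 56)])
v8: WRITE a=19  (a history now [(8, 19)])
v9: WRITE c=56  (c history now [(1, 38), (5, 32), (9, 56)])
v10: WRITE b=33  (b history now [(2, 3), (3, 10), (4, 53), (7, 56), (10, 33)])
v11: WRITE c=13  (c history now [(1, 38), (5, 32), (9, 56), (11, 13)])
READ b @v5: history=[(2, 3), (3, 10), (4, 53), (7, 56), (10, 33)] -> pick v4 -> 53
v12: WRITE b=0  (b history now [(2, 3), (3, 10), (4, 53), (7, 56), (10, 33), (12, 0)])
v13: WRITE a=19  (a history now [(8, 19), (13, 19)])
v14: WRITE b=0  (b history now [(2, 3), (3, 10), (4, 53), (7, 56), (10, 33), (12, 0), (14, 0)])
v15: WRITE c=31  (c history now [(1, 38), (5, 32), (9, 56), (11, 13), (15, 31)])
v16: WRITE b=12  (b history now [(2, 3), (3, 10), (4, 53), (7, 56), (10, 33), (12, 0), (14, 0), (16, 12)])
v17: WRITE c=45  (c history now [(1, 38), (5, 32), (9, 56), (11, 13), (15, 31), (17, 45)])
v18: WRITE a=40  (a history now [(8, 19), (13, 19), (18, 40)])
v19: WRITE a=5  (a history now [(8, 19), (13, 19), (18, 40), (19, 5)])
v20: WRITE c=1  (c history now [(1, 38), (5, 32), (9, 56), (11, 13), (15, 31), (17, 45), (20, 1)])
v21: WRITE d=9  (d history now [(6, 10), (21, 9)])
READ d @v18: history=[(6, 10), (21, 9)] -> pick v6 -> 10
v22: WRITE c=47  (c history now [(1, 38), (5, 32), (9, 56), (11, 13), (15, 31), (17, 45), (20, 1), (22, 47)])
v23: WRITE d=34  (d history now [(6, 10), (21, 9), (23, 34)])
READ b @v20: history=[(2, 3), (3, 10), (4, 53), (7, 56), (10, 33), (12, 0), (14, 0), (16, 12)] -> pick v16 -> 12
v24: WRITE d=7  (d history now [(6, 10), (21, 9), (23, 34), (24, 7)])
v25: WRITE c=37  (c history now [(1, 38), (5, 32), (9, 56), (11, 13), (15, 31), (17, 45), (20, 1), (22, 47), (25, 37)])
v26: WRITE b=10  (b history now [(2, 3), (3, 10), (4, 53), (7, 56), (10, 33), (12, 0), (14, 0), (16, 12), (26, 10)])
v27: WRITE d=44  (d history now [(6, 10), (21, 9), (23, 34), (24, 7), (27, 44)])
READ d @v19: history=[(6, 10), (21, 9), (23, 34), (24, 7), (27, 44)] -> pick v6 -> 10
READ a @v15: history=[(8, 19), (13, 19), (18, 40), (19, 5)] -> pick v13 -> 19
v28: WRITE b=45  (b history now [(2, 3), (3, 10), (4, 53), (7, 56), (10, 33), (12, 0), (14, 0), (16, 12), (26, 10), (28, 45)])
v29: WRITE a=39  (a history now [(8, 19), (13, 19), (18, 40), (19, 5), (29, 39)])
v30: WRITE c=44  (c history now [(1, 38), (5, 32), (9, 56), (11, 13), (15, 31), (17, 45), (20, 1), (22, 47), (25, 37), (30, 44)])

Answer: 10
53
10
12
10
19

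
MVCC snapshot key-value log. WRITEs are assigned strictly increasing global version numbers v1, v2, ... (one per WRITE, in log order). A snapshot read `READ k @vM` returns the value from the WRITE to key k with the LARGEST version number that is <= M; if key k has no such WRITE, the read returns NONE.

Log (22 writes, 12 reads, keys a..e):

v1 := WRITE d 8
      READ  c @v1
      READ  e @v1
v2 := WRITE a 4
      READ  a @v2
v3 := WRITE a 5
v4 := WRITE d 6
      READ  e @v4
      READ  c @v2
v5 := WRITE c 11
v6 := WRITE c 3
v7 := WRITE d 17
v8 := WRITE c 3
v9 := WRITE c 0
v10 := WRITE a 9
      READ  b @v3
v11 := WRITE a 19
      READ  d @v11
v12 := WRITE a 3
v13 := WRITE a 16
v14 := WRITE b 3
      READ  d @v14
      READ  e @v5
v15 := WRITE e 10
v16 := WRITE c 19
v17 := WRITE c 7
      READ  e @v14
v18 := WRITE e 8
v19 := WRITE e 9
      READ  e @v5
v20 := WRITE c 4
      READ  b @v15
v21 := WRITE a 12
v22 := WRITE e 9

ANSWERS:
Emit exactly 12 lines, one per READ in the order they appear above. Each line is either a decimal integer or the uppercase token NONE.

v1: WRITE d=8  (d history now [(1, 8)])
READ c @v1: history=[] -> no version <= 1 -> NONE
READ e @v1: history=[] -> no version <= 1 -> NONE
v2: WRITE a=4  (a history now [(2, 4)])
READ a @v2: history=[(2, 4)] -> pick v2 -> 4
v3: WRITE a=5  (a history now [(2, 4), (3, 5)])
v4: WRITE d=6  (d history now [(1, 8), (4, 6)])
READ e @v4: history=[] -> no version <= 4 -> NONE
READ c @v2: history=[] -> no version <= 2 -> NONE
v5: WRITE c=11  (c history now [(5, 11)])
v6: WRITE c=3  (c history now [(5, 11), (6, 3)])
v7: WRITE d=17  (d history now [(1, 8), (4, 6), (7, 17)])
v8: WRITE c=3  (c history now [(5, 11), (6, 3), (8, 3)])
v9: WRITE c=0  (c history now [(5, 11), (6, 3), (8, 3), (9, 0)])
v10: WRITE a=9  (a history now [(2, 4), (3, 5), (10, 9)])
READ b @v3: history=[] -> no version <= 3 -> NONE
v11: WRITE a=19  (a history now [(2, 4), (3, 5), (10, 9), (11, 19)])
READ d @v11: history=[(1, 8), (4, 6), (7, 17)] -> pick v7 -> 17
v12: WRITE a=3  (a history now [(2, 4), (3, 5), (10, 9), (11, 19), (12, 3)])
v13: WRITE a=16  (a history now [(2, 4), (3, 5), (10, 9), (11, 19), (12, 3), (13, 16)])
v14: WRITE b=3  (b history now [(14, 3)])
READ d @v14: history=[(1, 8), (4, 6), (7, 17)] -> pick v7 -> 17
READ e @v5: history=[] -> no version <= 5 -> NONE
v15: WRITE e=10  (e history now [(15, 10)])
v16: WRITE c=19  (c history now [(5, 11), (6, 3), (8, 3), (9, 0), (16, 19)])
v17: WRITE c=7  (c history now [(5, 11), (6, 3), (8, 3), (9, 0), (16, 19), (17, 7)])
READ e @v14: history=[(15, 10)] -> no version <= 14 -> NONE
v18: WRITE e=8  (e history now [(15, 10), (18, 8)])
v19: WRITE e=9  (e history now [(15, 10), (18, 8), (19, 9)])
READ e @v5: history=[(15, 10), (18, 8), (19, 9)] -> no version <= 5 -> NONE
v20: WRITE c=4  (c history now [(5, 11), (6, 3), (8, 3), (9, 0), (16, 19), (17, 7), (20, 4)])
READ b @v15: history=[(14, 3)] -> pick v14 -> 3
v21: WRITE a=12  (a history now [(2, 4), (3, 5), (10, 9), (11, 19), (12, 3), (13, 16), (21, 12)])
v22: WRITE e=9  (e history now [(15, 10), (18, 8), (19, 9), (22, 9)])

Answer: NONE
NONE
4
NONE
NONE
NONE
17
17
NONE
NONE
NONE
3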